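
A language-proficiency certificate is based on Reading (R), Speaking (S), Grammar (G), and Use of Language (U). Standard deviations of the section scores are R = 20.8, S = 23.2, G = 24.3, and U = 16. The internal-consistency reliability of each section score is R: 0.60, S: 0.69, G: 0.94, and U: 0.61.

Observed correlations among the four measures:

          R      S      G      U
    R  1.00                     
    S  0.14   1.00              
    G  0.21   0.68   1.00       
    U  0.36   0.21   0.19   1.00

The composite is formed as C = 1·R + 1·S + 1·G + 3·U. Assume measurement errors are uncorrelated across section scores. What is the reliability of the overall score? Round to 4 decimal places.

0.8073

Var(C) = 20.8² + 23.2² + 24.3² + 3²·16² + 2·[20.8·23.2·0.14 + 20.8·24.3·0.21 + 3·20.8·16·0.36 + 23.2·24.3·0.68 + 3·23.2·16·0.21 + 3·24.3·16·0.19] = 3865.37 + 2743.91 = 6609.28.
Because errors are independent across components, Cov(Tᵢ,Tⱼ) = Cov(Xᵢ,Xⱼ); the off-diagonal part of the true-score variance is the same as above.
True-score variance = [20.8²·0.60 + 23.2²·0.69 + 24.3²·0.94 + 3²·16²·0.61] + 2743.91 = 2591.47 + 2743.91 = 5335.38.
Reliability = 5335.38 / 6609.28 = 0.8073.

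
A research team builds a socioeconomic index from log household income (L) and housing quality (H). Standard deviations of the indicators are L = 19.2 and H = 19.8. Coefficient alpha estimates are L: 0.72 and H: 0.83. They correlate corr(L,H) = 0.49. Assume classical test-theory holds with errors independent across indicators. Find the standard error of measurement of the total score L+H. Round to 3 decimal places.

13.033

Var(total) = 760.68 + 372.557 = 1133.24.
True-score variance = 590.814 + 372.557 = 963.371, so reliability = 0.8501.
Error variance = 1133.24 − 963.371 = 169.866; SEM = √169.866 = 13.033.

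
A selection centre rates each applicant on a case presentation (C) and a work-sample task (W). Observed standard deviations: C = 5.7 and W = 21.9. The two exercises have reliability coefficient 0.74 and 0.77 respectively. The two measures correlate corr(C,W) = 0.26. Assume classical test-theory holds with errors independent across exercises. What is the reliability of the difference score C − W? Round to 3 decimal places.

Var(C−W) = 5.7² + 21.9² − 2·5.7·21.9·0.26 = 512.1 − 64.9116 = 447.188.
With uncorrelated errors the cross-covariances are all true-score covariance, so they carry over unchanged; only the diagonal terms shrink to ρᵢσᵢ².
True-score variance = [5.7²·0.74 + 21.9²·0.77] − 64.9116 = 393.342 − 64.9116 = 328.431.
Reliability = 328.431 / 447.188 = 0.734.

0.734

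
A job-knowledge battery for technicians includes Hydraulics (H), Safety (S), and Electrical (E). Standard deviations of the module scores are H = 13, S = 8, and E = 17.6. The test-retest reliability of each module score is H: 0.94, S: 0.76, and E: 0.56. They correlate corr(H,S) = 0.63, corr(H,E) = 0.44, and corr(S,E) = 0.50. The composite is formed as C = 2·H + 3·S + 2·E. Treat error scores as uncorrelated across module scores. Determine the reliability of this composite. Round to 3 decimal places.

0.853

Var(C) = 2²·13² + 3²·8² + 2²·17.6² + 2·[6·13·8·0.63 + 4·13·17.6·0.44 + 6·8·17.6·0.50] = 2491.04 + 2436.42 = 4927.46.
Under uncorrelated errors the observed covariances equal the true-score covariances, so only the own-variance terms attenuate.
True-score variance = [2²·13²·0.94 + 3²·8²·0.76 + 2²·17.6²·0.56] + 2436.42 = 1767.06 + 2436.42 = 4203.48.
Reliability = 4203.48 / 4927.46 = 0.853.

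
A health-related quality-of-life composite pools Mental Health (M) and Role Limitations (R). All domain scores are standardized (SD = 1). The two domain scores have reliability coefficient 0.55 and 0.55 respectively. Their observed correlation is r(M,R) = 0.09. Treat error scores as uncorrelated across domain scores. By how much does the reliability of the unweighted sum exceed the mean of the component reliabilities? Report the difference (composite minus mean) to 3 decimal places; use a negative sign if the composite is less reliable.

0.037

Var(sum) = 2 + 0.18 = 2.18; true-score variance = 1.1 + 0.18 = 1.28; composite reliability = 0.5872.
Mean component reliability = 0.5500.
Difference = 0.5872 − 0.5500 = 0.037.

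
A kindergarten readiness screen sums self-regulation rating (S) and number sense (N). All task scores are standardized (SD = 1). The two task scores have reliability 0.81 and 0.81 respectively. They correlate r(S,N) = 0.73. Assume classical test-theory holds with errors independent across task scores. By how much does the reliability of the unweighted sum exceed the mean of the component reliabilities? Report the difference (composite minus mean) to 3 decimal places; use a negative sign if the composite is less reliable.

Var(sum) = 2 + 1.46 = 3.46; true-score variance = 1.62 + 1.46 = 3.08; composite reliability = 0.8902.
Mean component reliability = 0.8100.
Difference = 0.8902 − 0.8100 = 0.080.

0.080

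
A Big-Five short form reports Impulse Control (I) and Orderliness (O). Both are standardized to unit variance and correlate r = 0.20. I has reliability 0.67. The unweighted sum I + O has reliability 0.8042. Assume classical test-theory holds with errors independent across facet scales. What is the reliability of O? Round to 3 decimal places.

0.860

Var(I+O) = 2 + 2·0.20 = 2.400.
True-score variance = ρ_I + ρ_O + 2·0.20, so 0.8042 = (0.67 + ρ_O + 0.40) / 2.400.
ρ_O = 0.8042·2.400 − 0.67 − 0.40 = 0.860.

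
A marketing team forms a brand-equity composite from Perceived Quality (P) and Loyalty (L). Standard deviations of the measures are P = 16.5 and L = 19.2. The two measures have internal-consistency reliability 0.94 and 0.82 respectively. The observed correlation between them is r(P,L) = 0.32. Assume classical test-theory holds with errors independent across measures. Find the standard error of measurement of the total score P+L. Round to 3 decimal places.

9.093

Var(total) = 640.89 + 202.752 = 843.642.
True-score variance = 558.2 + 202.752 = 760.952, so reliability = 0.9020.
Error variance = 843.642 − 760.952 = 82.6902; SEM = √82.6902 = 9.093.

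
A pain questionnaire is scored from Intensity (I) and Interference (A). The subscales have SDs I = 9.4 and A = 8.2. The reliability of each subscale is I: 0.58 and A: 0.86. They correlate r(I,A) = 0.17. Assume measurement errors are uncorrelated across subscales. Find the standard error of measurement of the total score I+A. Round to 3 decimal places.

6.821

Var(total) = 155.6 + 26.2072 = 181.807.
True-score variance = 109.075 + 26.2072 = 135.282, so reliability = 0.7441.
Error variance = 181.807 − 135.282 = 46.5248; SEM = √46.5248 = 6.821.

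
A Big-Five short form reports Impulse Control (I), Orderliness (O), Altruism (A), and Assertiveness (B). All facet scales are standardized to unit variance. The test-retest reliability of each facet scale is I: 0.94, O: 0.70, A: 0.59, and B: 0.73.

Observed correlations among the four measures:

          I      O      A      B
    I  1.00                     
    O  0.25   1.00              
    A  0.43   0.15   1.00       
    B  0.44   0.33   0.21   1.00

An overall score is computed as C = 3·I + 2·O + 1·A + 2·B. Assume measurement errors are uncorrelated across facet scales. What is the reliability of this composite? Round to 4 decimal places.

Var(C) = 3² + 2² + 1 + 2² + 2·[6·0.25 + 3·0.43 + 6·0.44 + 2·0.15 + 4·0.33 + 2·0.21] = 18 + 14.94 = 32.94.
Under uncorrelated errors the observed covariances equal the true-score covariances, so only the own-variance terms attenuate.
True-score variance = [3²·0.94 + 2²·0.70 + 0.59 + 2²·0.73] + 14.94 = 14.77 + 14.94 = 29.71.
Reliability = 29.71 / 32.94 = 0.9019.

0.9019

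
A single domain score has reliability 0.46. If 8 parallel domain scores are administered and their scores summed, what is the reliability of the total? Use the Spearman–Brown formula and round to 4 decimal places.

0.8720

ρ_k = kρ / (1 + (k−1)ρ) = 8·0.46 / (1 + 7·0.46) = 3.680 / 4.220 = 0.8720.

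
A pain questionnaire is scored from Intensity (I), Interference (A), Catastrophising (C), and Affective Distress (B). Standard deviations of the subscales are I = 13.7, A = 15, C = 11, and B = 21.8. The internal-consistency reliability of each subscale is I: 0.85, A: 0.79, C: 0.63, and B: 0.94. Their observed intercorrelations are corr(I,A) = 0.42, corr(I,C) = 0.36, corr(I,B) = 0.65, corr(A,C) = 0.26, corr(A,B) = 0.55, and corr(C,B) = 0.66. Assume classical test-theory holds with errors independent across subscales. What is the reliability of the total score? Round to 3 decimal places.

Var(I+A+C+B) = 13.7² + 15² + 11² + 21.8² + 2·[13.7·15·0.42 + 13.7·11·0.36 + 13.7·21.8·0.65 + 15·11·0.26 + 15·21.8·0.55 + 11·21.8·0.66] = 1008.93 + 1431.42 = 2440.35.
Because errors are independent across components, Cov(Tᵢ,Tⱼ) = Cov(Xᵢ,Xⱼ); the off-diagonal part of the true-score variance is the same as above.
True-score variance = [13.7²·0.85 + 15²·0.79 + 11²·0.63 + 21.8²·0.94] + 1431.42 = 860.242 + 1431.42 = 2291.66.
Reliability = 2291.66 / 2440.35 = 0.939.

0.939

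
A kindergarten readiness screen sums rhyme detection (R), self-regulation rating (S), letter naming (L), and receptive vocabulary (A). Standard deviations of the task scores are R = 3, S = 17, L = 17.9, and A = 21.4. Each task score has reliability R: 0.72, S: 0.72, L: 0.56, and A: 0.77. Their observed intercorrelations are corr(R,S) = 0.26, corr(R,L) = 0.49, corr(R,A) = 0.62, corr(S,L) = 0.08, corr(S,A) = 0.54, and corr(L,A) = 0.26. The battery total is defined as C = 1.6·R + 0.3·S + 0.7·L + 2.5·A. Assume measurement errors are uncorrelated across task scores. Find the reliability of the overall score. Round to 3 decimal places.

0.820

Var(C) = 1.6²·3² + 0.3²·17² + 0.7²·17.9² + 2.5²·21.4² + 2·[0.48·3·17·0.26 + 1.12·3·17.9·0.49 + 4·3·21.4·0.62 + 0.21·17·17.9·0.08 + 0.75·17·21.4·0.54 + 1.75·17.9·21.4·0.26] = 3068.3 + 1043.59 = 4111.89.
Under uncorrelated errors the observed covariances equal the true-score covariances, so only the own-variance terms attenuate.
True-score variance = [1.6²·3²·0.72 + 0.3²·17²·0.72 + 0.7²·17.9²·0.56 + 2.5²·21.4²·0.77] + 1043.59 = 2327.17 + 1043.59 = 3370.76.
Reliability = 3370.76 / 4111.89 = 0.820.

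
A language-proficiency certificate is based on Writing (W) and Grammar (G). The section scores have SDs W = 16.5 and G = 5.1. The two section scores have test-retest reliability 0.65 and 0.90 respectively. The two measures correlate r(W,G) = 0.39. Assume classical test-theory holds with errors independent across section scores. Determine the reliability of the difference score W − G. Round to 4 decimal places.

0.5792

Var(W−G) = 16.5² + 5.1² − 2·16.5·5.1·0.39 = 298.26 − 65.637 = 232.623.
With uncorrelated errors the cross-covariances are all true-score covariance, so they carry over unchanged; only the diagonal terms shrink to ρᵢσᵢ².
True-score variance = [16.5²·0.65 + 5.1²·0.90] − 65.637 = 200.371 − 65.637 = 134.734.
Reliability = 134.734 / 232.623 = 0.5792.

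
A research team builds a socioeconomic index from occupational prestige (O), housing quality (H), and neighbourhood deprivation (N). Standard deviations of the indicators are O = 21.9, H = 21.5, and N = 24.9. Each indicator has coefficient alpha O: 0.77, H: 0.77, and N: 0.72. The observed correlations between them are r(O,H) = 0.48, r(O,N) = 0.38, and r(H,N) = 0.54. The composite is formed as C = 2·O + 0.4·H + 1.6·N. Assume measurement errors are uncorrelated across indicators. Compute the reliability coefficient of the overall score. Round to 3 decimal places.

Var(C) = 2²·21.9² + 0.4²·21.5² + 1.6²·24.9² + 2·[0.8·21.9·21.5·0.48 + 3.2·21.9·24.9·0.38 + 0.64·21.5·24.9·0.54] = 3579.63 + 2057.84 = 5637.47.
With uncorrelated errors the cross-covariances are all true-score covariance, so they carry over unchanged; only the diagonal terms shrink to ρᵢσᵢ².
True-score variance = [2²·21.9²·0.77 + 0.4²·21.5²·0.77 + 1.6²·24.9²·0.72] + 2057.84 = 2676.95 + 2057.84 = 4734.79.
Reliability = 4734.79 / 5637.47 = 0.840.

0.840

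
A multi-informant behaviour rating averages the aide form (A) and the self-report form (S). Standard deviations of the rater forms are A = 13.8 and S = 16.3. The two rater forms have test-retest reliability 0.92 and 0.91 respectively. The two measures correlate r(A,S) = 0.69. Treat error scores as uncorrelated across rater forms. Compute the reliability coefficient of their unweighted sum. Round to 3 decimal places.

Var(A+S) = 13.8² + 16.3² + 2·[13.8·16.3·0.69] = 456.13 + 310.417 = 766.547.
With uncorrelated errors the cross-covariances are all true-score covariance, so they carry over unchanged; only the diagonal terms shrink to ρᵢσᵢ².
True-score variance = [13.8²·0.92 + 16.3²·0.91] + 310.417 = 416.983 + 310.417 = 727.4.
Reliability = 727.4 / 766.547 = 0.949.

0.949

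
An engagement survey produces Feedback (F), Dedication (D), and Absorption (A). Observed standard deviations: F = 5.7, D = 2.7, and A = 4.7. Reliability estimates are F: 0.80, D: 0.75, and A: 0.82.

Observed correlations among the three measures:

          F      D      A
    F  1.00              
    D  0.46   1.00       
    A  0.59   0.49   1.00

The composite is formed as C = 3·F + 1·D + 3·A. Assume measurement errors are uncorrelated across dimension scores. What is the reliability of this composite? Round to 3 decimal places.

Var(C) = 3²·5.7² + 2.7² + 3²·4.7² + 2·[3·5.7·2.7·0.46 + 9·5.7·4.7·0.59 + 3·2.7·4.7·0.49] = 498.51 + 364.295 = 862.805.
With uncorrelated errors the cross-covariances are all true-score covariance, so they carry over unchanged; only the diagonal terms shrink to ρᵢσᵢ².
True-score variance = [3²·5.7²·0.80 + 2.7²·0.75 + 3²·4.7²·0.82] + 364.295 = 402.42 + 364.295 = 766.715.
Reliability = 766.715 / 862.805 = 0.889.

0.889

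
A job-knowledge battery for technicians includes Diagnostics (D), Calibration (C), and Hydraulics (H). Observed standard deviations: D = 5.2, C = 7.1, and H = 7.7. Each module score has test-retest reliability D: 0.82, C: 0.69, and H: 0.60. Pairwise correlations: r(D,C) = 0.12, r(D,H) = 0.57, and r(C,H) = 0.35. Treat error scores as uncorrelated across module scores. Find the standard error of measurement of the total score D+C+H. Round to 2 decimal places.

Var(total) = 136.74 + 92.7754 = 229.515.
True-score variance = 92.5297 + 92.7754 = 185.305, so reliability = 0.8074.
Error variance = 229.515 − 185.305 = 44.2103; SEM = √44.2103 = 6.65.

6.65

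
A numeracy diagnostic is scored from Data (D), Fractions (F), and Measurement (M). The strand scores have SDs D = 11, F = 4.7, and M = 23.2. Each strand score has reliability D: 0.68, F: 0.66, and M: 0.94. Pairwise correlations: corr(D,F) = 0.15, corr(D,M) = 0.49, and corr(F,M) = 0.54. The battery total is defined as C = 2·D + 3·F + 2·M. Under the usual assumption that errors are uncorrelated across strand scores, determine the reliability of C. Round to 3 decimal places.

Var(C) = 2²·11² + 3²·4.7² + 2²·23.2² + 2·[6·11·4.7·0.15 + 4·11·23.2·0.49 + 6·4.7·23.2·0.54] = 2835.77 + 1800.02 = 4635.79.
Because errors are independent across components, Cov(Tᵢ,Tⱼ) = Cov(Xᵢ,Xⱼ); the off-diagonal part of the true-score variance is the same as above.
True-score variance = [2²·11²·0.68 + 3²·4.7²·0.66 + 2²·23.2²·0.94] + 1800.02 = 2484.12 + 1800.02 = 4284.14.
Reliability = 4284.14 / 4635.79 = 0.924.

0.924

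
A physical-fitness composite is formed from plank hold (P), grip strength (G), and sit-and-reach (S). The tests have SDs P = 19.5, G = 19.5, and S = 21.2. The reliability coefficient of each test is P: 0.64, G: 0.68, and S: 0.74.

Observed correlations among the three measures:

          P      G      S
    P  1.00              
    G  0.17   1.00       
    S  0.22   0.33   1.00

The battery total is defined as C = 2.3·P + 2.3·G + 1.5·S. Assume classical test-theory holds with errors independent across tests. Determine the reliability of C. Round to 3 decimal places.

Var(C) = 2.3²·19.5² + 2.3²·19.5² + 1.5²·21.2² + 2·[5.29·19.5·19.5·0.17 + 3.45·19.5·21.2·0.22 + 3.45·19.5·21.2·0.33] = 5034.28 + 2252.77 = 7287.06.
Because errors are independent across components, Cov(Tᵢ,Tⱼ) = Cov(Xᵢ,Xⱼ); the off-diagonal part of the true-score variance is the same as above.
True-score variance = [2.3²·19.5²·0.64 + 2.3²·19.5²·0.68 + 1.5²·21.2²·0.74] + 2252.77 = 3403.53 + 2252.77 = 5656.3.
Reliability = 5656.3 / 7287.06 = 0.776.

0.776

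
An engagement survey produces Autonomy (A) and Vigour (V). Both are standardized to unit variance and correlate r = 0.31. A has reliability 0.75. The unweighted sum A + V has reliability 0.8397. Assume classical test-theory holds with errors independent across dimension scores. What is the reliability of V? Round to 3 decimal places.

Var(A+V) = 2 + 2·0.31 = 2.620.
True-score variance = ρ_A + ρ_V + 2·0.31, so 0.8397 = (0.75 + ρ_V + 0.62) / 2.620.
ρ_V = 0.8397·2.620 − 0.75 − 0.62 = 0.830.

0.830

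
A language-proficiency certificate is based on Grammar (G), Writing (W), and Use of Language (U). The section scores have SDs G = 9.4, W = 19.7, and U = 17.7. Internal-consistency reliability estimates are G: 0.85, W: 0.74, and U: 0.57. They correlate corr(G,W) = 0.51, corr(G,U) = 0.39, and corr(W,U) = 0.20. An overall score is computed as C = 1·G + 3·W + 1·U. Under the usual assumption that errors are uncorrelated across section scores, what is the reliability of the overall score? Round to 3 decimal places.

0.789

Var(C) = 9.4² + 3²·19.7² + 17.7² + 2·[3·9.4·19.7·0.51 + 9.4·17.7·0.39 + 3·19.7·17.7·0.20] = 3894.46 + 1114.86 = 5009.32.
Under uncorrelated errors the observed covariances equal the true-score covariances, so only the own-variance terms attenuate.
True-score variance = [9.4²·0.85 + 3²·19.7²·0.74 + 17.7²·0.57] + 1114.86 = 2838.36 + 1114.86 = 3953.22.
Reliability = 3953.22 / 5009.32 = 0.789.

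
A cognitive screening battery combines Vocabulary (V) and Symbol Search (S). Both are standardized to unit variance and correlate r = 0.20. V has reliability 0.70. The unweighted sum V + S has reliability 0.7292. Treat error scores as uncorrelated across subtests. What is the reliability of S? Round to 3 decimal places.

Var(V+S) = 2 + 2·0.20 = 2.400.
True-score variance = ρ_V + ρ_S + 2·0.20, so 0.7292 = (0.70 + ρ_S + 0.40) / 2.400.
ρ_S = 0.7292·2.400 − 0.70 − 0.40 = 0.650.

0.650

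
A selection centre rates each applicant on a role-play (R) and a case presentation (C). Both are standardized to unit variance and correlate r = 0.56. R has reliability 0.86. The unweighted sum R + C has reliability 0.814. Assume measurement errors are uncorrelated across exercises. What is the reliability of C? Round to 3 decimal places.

0.560

Var(R+C) = 2 + 2·0.56 = 3.120.
True-score variance = ρ_R + ρ_C + 2·0.56, so 0.814 = (0.86 + ρ_C + 1.12) / 3.120.
ρ_C = 0.814·3.120 − 0.86 − 1.12 = 0.560.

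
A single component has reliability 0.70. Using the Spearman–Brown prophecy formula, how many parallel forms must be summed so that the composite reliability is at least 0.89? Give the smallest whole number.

4

k ≥ ρ*(1−ρ₁)/(ρ₁(1−ρ*)) = 0.89·0.30 / (0.70·0.11) = 3.468.
Smallest integer k = 4.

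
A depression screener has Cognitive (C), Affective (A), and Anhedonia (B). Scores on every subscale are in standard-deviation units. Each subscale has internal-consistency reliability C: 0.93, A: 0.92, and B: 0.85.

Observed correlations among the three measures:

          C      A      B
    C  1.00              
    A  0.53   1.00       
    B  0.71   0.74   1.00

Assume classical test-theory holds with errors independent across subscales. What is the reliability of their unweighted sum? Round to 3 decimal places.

Var(C+A+B) = 3 + 2·[0.53 + 0.71 + 0.74] = 3 + 3.96 = 6.96.
Under uncorrelated errors the observed covariances equal the true-score covariances, so only the own-variance terms attenuate.
True-score variance = [0.93 + 0.92 + 0.85] + 3.96 = 2.7 + 3.96 = 6.66.
Reliability = 6.66 / 6.96 = 0.957.

0.957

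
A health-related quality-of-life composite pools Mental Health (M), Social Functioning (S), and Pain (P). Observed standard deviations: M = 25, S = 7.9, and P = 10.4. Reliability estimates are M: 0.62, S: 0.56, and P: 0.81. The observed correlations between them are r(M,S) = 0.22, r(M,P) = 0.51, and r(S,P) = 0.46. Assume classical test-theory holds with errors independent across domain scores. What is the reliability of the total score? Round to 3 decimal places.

0.767

Var(M+S+P) = 25² + 7.9² + 10.4² + 2·[25·7.9·0.22 + 25·10.4·0.51 + 7.9·10.4·0.46] = 795.57 + 427.687 = 1223.26.
With uncorrelated errors the cross-covariances are all true-score covariance, so they carry over unchanged; only the diagonal terms shrink to ρᵢσᵢ².
True-score variance = [25²·0.62 + 7.9²·0.56 + 10.4²·0.81] + 427.687 = 510.059 + 427.687 = 937.746.
Reliability = 937.746 / 1223.26 = 0.767.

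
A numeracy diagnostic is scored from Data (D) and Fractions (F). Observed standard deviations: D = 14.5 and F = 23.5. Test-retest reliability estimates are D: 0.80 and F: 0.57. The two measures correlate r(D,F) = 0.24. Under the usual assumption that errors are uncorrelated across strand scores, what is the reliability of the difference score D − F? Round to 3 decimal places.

0.533

Var(D−F) = 14.5² + 23.5² − 2·14.5·23.5·0.24 = 762.5 − 163.56 = 598.94.
Because errors are independent across components, Cov(Tᵢ,Tⱼ) = Cov(Xᵢ,Xⱼ); the off-diagonal part of the true-score variance is the same as above.
True-score variance = [14.5²·0.80 + 23.5²·0.57] − 163.56 = 482.982 − 163.56 = 319.422.
Reliability = 319.422 / 598.94 = 0.533.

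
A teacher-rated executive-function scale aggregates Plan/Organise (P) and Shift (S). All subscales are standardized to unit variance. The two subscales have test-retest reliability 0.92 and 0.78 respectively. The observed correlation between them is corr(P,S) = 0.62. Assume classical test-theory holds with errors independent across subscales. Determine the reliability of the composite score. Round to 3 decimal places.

0.907

Var(P+S) = 2 + 2·[0.62] = 2 + 1.24 = 3.24.
Under uncorrelated errors the observed covariances equal the true-score covariances, so only the own-variance terms attenuate.
True-score variance = [0.92 + 0.78] + 1.24 = 1.7 + 1.24 = 2.94.
Reliability = 2.94 / 3.24 = 0.907.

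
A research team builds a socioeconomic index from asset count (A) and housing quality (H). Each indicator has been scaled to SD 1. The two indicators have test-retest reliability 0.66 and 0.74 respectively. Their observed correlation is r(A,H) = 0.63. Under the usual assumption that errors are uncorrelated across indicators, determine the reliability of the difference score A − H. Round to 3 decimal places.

Var(A−H) = 1 + 1 − 2·0.63 = 2 − 1.26 = 0.74.
Because errors are independent across components, Cov(Tᵢ,Tⱼ) = Cov(Xᵢ,Xⱼ); the off-diagonal part of the true-score variance is the same as above.
True-score variance = [0.66 + 0.74] − 1.26 = 1.4 − 1.26 = 0.14.
Reliability = 0.14 / 0.74 = 0.189.

0.189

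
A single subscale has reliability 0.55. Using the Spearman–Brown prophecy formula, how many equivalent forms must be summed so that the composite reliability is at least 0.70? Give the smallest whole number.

k ≥ ρ*(1−ρ₁)/(ρ₁(1−ρ*)) = 0.70·0.45 / (0.55·0.30) = 1.909.
Smallest integer k = 2.

2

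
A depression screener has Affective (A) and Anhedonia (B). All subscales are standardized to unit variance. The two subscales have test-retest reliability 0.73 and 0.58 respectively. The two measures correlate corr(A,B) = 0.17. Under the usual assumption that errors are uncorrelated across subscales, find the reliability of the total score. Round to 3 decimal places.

0.705

Var(A+B) = 2 + 2·[0.17] = 2 + 0.34 = 2.34.
Under uncorrelated errors the observed covariances equal the true-score covariances, so only the own-variance terms attenuate.
True-score variance = [0.73 + 0.58] + 0.34 = 1.31 + 0.34 = 1.65.
Reliability = 1.65 / 2.34 = 0.705.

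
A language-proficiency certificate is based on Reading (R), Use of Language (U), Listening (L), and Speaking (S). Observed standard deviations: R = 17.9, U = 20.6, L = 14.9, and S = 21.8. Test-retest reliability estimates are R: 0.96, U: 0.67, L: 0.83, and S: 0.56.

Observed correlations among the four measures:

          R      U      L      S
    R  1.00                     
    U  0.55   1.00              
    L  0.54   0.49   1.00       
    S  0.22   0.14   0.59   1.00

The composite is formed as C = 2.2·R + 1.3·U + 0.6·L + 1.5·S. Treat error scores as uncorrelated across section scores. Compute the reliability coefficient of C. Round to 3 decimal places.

Var(C) = 2.2²·17.9² + 1.3²·20.6² + 0.6²·14.9² + 1.5²·21.8² + 2·[2.86·17.9·20.6·0.55 + 1.32·17.9·14.9·0.54 + 3.3·17.9·21.8·0.22 + 0.78·20.6·14.9·0.49 + 1.95·20.6·21.8·0.14 + 0.9·14.9·21.8·0.59] = 3417.17 + 2931.66 = 6348.83.
With uncorrelated errors the cross-covariances are all true-score covariance, so they carry over unchanged; only the diagonal terms shrink to ρᵢσᵢ².
True-score variance = [2.2²·17.9²·0.96 + 1.3²·20.6²·0.67 + 0.6²·14.9²·0.83 + 1.5²·21.8²·0.56] + 2931.66 = 2634.39 + 2931.66 = 5566.05.
Reliability = 5566.05 / 6348.83 = 0.877.

0.877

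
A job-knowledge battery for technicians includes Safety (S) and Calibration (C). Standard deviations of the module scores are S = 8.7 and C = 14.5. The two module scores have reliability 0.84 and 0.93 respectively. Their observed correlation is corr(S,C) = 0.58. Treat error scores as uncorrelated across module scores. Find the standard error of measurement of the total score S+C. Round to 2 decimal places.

Var(total) = 285.94 + 146.334 = 432.274.
True-score variance = 259.112 + 146.334 = 405.446, so reliability = 0.9379.
Error variance = 432.274 − 405.446 = 26.8279; SEM = √26.8279 = 5.18.

5.18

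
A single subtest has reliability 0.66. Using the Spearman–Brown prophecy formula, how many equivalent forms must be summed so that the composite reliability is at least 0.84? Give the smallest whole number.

3

k ≥ ρ*(1−ρ₁)/(ρ₁(1−ρ*)) = 0.84·0.34 / (0.66·0.16) = 2.705.
Smallest integer k = 3.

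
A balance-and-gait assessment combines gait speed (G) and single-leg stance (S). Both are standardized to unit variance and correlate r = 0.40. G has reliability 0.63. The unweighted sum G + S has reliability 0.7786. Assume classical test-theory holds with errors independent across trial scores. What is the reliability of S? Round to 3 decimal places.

0.750

Var(G+S) = 2 + 2·0.40 = 2.800.
True-score variance = ρ_G + ρ_S + 2·0.40, so 0.7786 = (0.63 + ρ_S + 0.80) / 2.800.
ρ_S = 0.7786·2.800 − 0.63 − 0.80 = 0.750.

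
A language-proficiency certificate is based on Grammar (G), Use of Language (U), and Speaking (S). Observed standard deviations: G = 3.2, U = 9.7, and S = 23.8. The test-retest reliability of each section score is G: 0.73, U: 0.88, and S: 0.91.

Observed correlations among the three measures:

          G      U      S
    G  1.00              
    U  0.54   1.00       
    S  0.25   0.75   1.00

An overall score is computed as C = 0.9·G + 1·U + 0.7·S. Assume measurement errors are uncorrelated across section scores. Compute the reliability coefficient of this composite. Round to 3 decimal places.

Var(C) = 0.9²·3.2² + 9.7² + 0.7²·23.8² + 2·[0.9·3.2·9.7·0.54 + 0.63·3.2·23.8·0.25 + 0.7·9.7·23.8·0.75] = 379.94 + 296.564 = 676.504.
Because errors are independent across components, Cov(Tᵢ,Tⱼ) = Cov(Xᵢ,Xⱼ); the off-diagonal part of the true-score variance is the same as above.
True-score variance = [0.9²·3.2²·0.73 + 9.7²·0.88 + 0.7²·23.8²·0.91] + 296.564 = 341.43 + 296.564 = 637.994.
Reliability = 637.994 / 676.504 = 0.943.

0.943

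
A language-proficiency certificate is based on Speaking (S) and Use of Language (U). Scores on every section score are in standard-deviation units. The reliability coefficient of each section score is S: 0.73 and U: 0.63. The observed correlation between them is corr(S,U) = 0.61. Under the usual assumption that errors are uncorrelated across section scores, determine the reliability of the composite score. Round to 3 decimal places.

Var(S+U) = 2 + 2·[0.61] = 2 + 1.22 = 3.22.
With uncorrelated errors the cross-covariances are all true-score covariance, so they carry over unchanged; only the diagonal terms shrink to ρᵢσᵢ².
True-score variance = [0.73 + 0.63] + 1.22 = 1.36 + 1.22 = 2.58.
Reliability = 2.58 / 3.22 = 0.801.

0.801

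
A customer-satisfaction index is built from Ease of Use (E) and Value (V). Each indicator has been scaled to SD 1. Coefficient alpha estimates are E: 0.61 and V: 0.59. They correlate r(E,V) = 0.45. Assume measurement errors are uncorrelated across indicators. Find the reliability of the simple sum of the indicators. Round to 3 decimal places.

Var(E+V) = 2 + 2·[0.45] = 2 + 0.9 = 2.9.
With uncorrelated errors the cross-covariances are all true-score covariance, so they carry over unchanged; only the diagonal terms shrink to ρᵢσᵢ².
True-score variance = [0.61 + 0.59] + 0.9 = 1.2 + 0.9 = 2.1.
Reliability = 2.1 / 2.9 = 0.724.

0.724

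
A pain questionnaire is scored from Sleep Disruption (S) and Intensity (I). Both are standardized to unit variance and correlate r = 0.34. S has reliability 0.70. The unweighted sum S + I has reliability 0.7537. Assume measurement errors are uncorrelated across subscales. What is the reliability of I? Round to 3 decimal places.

0.640

Var(S+I) = 2 + 2·0.34 = 2.680.
True-score variance = ρ_S + ρ_I + 2·0.34, so 0.7537 = (0.70 + ρ_I + 0.68) / 2.680.
ρ_I = 0.7537·2.680 − 0.70 − 0.68 = 0.640.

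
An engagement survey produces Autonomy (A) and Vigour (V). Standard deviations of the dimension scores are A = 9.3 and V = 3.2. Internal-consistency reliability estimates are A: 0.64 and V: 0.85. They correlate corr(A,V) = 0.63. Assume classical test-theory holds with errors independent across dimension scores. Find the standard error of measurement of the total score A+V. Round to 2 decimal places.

Var(total) = 96.73 + 37.4976 = 134.228.
True-score variance = 64.0576 + 37.4976 = 101.555, so reliability = 0.7566.
Error variance = 134.228 − 101.555 = 32.6724; SEM = √32.6724 = 5.72.

5.72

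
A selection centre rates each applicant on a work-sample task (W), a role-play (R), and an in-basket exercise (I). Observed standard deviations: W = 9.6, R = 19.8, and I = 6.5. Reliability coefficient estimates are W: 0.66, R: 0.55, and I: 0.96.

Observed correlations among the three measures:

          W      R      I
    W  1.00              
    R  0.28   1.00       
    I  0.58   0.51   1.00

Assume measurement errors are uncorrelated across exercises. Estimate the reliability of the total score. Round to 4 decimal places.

Var(W+R+I) = 9.6² + 19.8² + 6.5² + 2·[9.6·19.8·0.28 + 9.6·6.5·0.58 + 19.8·6.5·0.51] = 526.45 + 310.103 = 836.553.
Under uncorrelated errors the observed covariances equal the true-score covariances, so only the own-variance terms attenuate.
True-score variance = [9.6²·0.66 + 19.8²·0.55 + 6.5²·0.96] + 310.103 = 317.008 + 310.103 = 627.11.
Reliability = 627.11 / 836.553 = 0.7496.

0.7496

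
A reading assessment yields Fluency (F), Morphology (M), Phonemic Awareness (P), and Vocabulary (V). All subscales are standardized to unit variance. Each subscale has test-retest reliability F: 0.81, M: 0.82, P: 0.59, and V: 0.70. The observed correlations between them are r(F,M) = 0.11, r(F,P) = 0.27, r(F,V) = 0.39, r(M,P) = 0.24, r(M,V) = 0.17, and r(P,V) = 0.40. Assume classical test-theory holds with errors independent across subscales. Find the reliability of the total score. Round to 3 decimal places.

Var(F+M+P+V) = 4 + 2·[0.11 + 0.27 + 0.39 + 0.24 + 0.17 + 0.40] = 4 + 3.16 = 7.16.
With uncorrelated errors the cross-covariances are all true-score covariance, so they carry over unchanged; only the diagonal terms shrink to ρᵢσᵢ².
True-score variance = [0.81 + 0.82 + 0.59 + 0.70] + 3.16 = 2.92 + 3.16 = 6.08.
Reliability = 6.08 / 7.16 = 0.849.

0.849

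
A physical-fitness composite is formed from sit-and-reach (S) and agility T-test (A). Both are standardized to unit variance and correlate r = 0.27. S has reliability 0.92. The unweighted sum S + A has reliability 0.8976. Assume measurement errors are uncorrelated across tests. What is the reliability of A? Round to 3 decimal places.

0.820

Var(S+A) = 2 + 2·0.27 = 2.540.
True-score variance = ρ_S + ρ_A + 2·0.27, so 0.8976 = (0.92 + ρ_A + 0.54) / 2.540.
ρ_A = 0.8976·2.540 − 0.92 − 0.54 = 0.820.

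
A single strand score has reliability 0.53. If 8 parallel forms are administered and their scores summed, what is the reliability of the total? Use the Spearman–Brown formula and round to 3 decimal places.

0.900

ρ_k = kρ / (1 + (k−1)ρ) = 8·0.53 / (1 + 7·0.53) = 4.240 / 4.710 = 0.900.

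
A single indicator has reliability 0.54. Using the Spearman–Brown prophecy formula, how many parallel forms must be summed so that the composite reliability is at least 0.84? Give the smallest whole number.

k ≥ ρ*(1−ρ₁)/(ρ₁(1−ρ*)) = 0.84·0.46 / (0.54·0.16) = 4.472.
Smallest integer k = 5.

5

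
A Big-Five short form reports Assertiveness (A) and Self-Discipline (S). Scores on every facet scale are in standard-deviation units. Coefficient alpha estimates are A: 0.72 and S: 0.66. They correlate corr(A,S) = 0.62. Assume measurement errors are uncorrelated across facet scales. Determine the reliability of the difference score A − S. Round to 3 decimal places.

0.184

Var(A−S) = 1 + 1 − 2·0.62 = 2 − 1.24 = 0.76.
Because errors are independent across components, Cov(Tᵢ,Tⱼ) = Cov(Xᵢ,Xⱼ); the off-diagonal part of the true-score variance is the same as above.
True-score variance = [0.72 + 0.66] − 1.24 = 1.38 − 1.24 = 0.14.
Reliability = 0.14 / 0.76 = 0.184.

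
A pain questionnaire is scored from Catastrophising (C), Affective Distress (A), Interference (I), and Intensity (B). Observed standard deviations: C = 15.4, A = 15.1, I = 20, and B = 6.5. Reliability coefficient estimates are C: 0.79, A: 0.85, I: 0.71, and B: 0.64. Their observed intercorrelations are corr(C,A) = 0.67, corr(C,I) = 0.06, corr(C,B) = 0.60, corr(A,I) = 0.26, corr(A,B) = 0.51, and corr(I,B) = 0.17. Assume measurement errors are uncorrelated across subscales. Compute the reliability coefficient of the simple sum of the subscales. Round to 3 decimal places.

Var(C+A+I+B) = 15.4² + 15.1² + 20² + 6.5² + 2·[15.4·15.1·0.67 + 15.4·20·0.06 + 15.4·6.5·0.60 + 15.1·20·0.26 + 15.1·6.5·0.51 + 20·6.5·0.17] = 907.42 + 770.037 = 1677.46.
Because errors are independent across components, Cov(Tᵢ,Tⱼ) = Cov(Xᵢ,Xⱼ); the off-diagonal part of the true-score variance is the same as above.
True-score variance = [15.4²·0.79 + 15.1²·0.85 + 20²·0.71 + 6.5²·0.64] + 770.037 = 692.205 + 770.037 = 1462.24.
Reliability = 1462.24 / 1677.46 = 0.872.

0.872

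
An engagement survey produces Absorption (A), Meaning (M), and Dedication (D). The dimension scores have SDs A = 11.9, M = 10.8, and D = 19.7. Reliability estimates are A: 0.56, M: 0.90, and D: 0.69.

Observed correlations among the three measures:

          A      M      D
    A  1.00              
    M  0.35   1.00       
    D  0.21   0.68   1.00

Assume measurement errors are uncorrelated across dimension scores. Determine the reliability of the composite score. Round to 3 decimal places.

0.827

Var(A+M+D) = 11.9² + 10.8² + 19.7² + 2·[11.9·10.8·0.35 + 11.9·19.7·0.21 + 10.8·19.7·0.68] = 646.34 + 477.778 = 1124.12.
Under uncorrelated errors the observed covariances equal the true-score covariances, so only the own-variance terms attenuate.
True-score variance = [11.9²·0.56 + 10.8²·0.90 + 19.7²·0.69] + 477.778 = 452.06 + 477.778 = 929.838.
Reliability = 929.838 / 1124.12 = 0.827.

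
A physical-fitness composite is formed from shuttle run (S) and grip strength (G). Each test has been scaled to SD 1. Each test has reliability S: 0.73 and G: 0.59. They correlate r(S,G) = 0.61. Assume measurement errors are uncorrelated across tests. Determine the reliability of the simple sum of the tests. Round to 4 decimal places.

Var(S+G) = 2 + 2·[0.61] = 2 + 1.22 = 3.22.
With uncorrelated errors the cross-covariances are all true-score covariance, so they carry over unchanged; only the diagonal terms shrink to ρᵢσᵢ².
True-score variance = [0.73 + 0.59] + 1.22 = 1.32 + 1.22 = 2.54.
Reliability = 2.54 / 3.22 = 0.7888.

0.7888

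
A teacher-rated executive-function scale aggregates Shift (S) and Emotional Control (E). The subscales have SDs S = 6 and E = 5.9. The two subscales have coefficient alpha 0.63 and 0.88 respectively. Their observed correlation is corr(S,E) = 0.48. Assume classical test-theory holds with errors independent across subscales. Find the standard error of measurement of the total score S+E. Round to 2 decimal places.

4.18

Var(total) = 70.81 + 33.984 = 104.794.
True-score variance = 53.3128 + 33.984 = 87.2968, so reliability = 0.8330.
Error variance = 104.794 − 87.2968 = 17.4972; SEM = √17.4972 = 4.18.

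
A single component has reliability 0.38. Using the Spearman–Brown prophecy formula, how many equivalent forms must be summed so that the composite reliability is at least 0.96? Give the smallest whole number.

k ≥ ρ*(1−ρ₁)/(ρ₁(1−ρ*)) = 0.96·0.62 / (0.38·0.04) = 39.158.
Smallest integer k = 40.

40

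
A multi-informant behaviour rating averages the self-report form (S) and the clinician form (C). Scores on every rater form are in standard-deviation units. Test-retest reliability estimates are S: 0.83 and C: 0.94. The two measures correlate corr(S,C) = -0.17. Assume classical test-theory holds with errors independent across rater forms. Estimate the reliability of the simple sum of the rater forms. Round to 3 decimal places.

Var(S+C) = 2 + 2·[(-0.17)] = 2 − 0.34 = 1.66.
With uncorrelated errors the cross-covariances are all true-score covariance, so they carry over unchanged; only the diagonal terms shrink to ρᵢσᵢ².
True-score variance = [0.83 + 0.94] − 0.34 = 1.77 − 0.34 = 1.43.
Reliability = 1.43 / 1.66 = 0.861.

0.861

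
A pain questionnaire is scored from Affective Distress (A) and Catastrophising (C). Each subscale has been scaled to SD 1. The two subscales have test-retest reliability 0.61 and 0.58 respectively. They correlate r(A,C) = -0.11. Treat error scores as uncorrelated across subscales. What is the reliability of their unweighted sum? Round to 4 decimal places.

Var(A+C) = 2 + 2·[(-0.11)] = 2 − 0.22 = 1.78.
Because errors are independent across components, Cov(Tᵢ,Tⱼ) = Cov(Xᵢ,Xⱼ); the off-diagonal part of the true-score variance is the same as above.
True-score variance = [0.61 + 0.58] − 0.22 = 1.19 − 0.22 = 0.97.
Reliability = 0.97 / 1.78 = 0.5449.

0.5449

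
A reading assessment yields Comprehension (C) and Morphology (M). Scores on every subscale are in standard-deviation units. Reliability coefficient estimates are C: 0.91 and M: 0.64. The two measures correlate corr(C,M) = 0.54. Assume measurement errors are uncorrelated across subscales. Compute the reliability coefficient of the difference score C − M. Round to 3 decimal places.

Var(C−M) = 1 + 1 − 2·0.54 = 2 − 1.08 = 0.92.
With uncorrelated errors the cross-covariances are all true-score covariance, so they carry over unchanged; only the diagonal terms shrink to ρᵢσᵢ².
True-score variance = [0.91 + 0.64] − 1.08 = 1.55 − 1.08 = 0.47.
Reliability = 0.47 / 0.92 = 0.511.

0.511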